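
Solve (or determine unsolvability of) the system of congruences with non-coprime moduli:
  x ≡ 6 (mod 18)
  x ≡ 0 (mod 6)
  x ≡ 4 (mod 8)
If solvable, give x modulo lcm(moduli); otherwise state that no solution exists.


Moduli 18, 6, 8 are not pairwise coprime, so CRT works modulo lcm(m_i) when all pairwise compatibility conditions hold.
Pairwise compatibility: gcd(m_i, m_j) must divide a_i - a_j for every pair.
Merge one congruence at a time:
  Start: x ≡ 6 (mod 18).
  Combine with x ≡ 0 (mod 6): gcd(18, 6) = 6; 0 - 6 = -6, which IS divisible by 6, so compatible.
    Write x = 6 + 18·t and substitute into x ≡ 0 (mod 6): 18·t ≡ 0 − 6 = -6 (mod 6).
    Divide the congruence (and modulus) by g = 6: 3·t ≡ -1 (mod 1).
    Modulo 1 every t works; take t = 0.
    Then x = 6 + 18·0 = 6, valid modulo lcm(18, 6) = 18: x ≡ 6 (mod 18).
  Combine with x ≡ 4 (mod 8): gcd(18, 8) = 2; 4 - 6 = -2, which IS divisible by 2, so compatible.
    Write x = 6 + 18·t and substitute into x ≡ 4 (mod 8): 18·t ≡ 4 − 6 = -2 (mod 8).
    Divide the congruence (and modulus) by g = 2: 9·t ≡ -1 (mod 4).
    Reduce coefficients mod 4: 1·t ≡ 3 (mod 4).
    So t ≡ 3 (mod 4).
    Then x = 6 + 18·3 = 60, valid modulo lcm(18, 8) = 72: x ≡ 60 (mod 72).
Verify: 60 mod 18 = 6, 60 mod 6 = 0, 60 mod 8 = 4.

x ≡ 60 (mod 72).


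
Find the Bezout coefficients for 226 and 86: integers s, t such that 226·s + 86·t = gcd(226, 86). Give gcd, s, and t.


Euclidean algorithm on (226, 86) — divide until remainder is 0:
  226 = 2 · 86 + 54
  86 = 1 · 54 + 32
  54 = 1 · 32 + 22
  32 = 1 · 22 + 10
  22 = 2 · 10 + 2
  10 = 5 · 2 + 0
gcd(226, 86) = 2.
Track Bezout coefficients alongside the remainders: start with r₀ = 226 = a·1 + b·0 (s = 1, t = 0) and r₁ = 86 = a·0 + b·1 (s = 0, t = 1); each new remainder r_{k+1} = r_{k-1} − q_k·r_k inherits s_{k+1} = s_{k-1} − q_k·s_k, t_{k+1} = t_{k-1} − q_k·t_k, so r_k = a·s_k + b·t_k at every step:
  q = 2: r = 54, s = 1 − 2·0 = 1, t = 0 − 2·1 = -2  (check: 226·1 + 86·(-2) = 54)
  q = 1: r = 32, s = 0 − 1·1 = -1, t = 1 − 1·(-2) = 3  (check: 226·(-1) + 86·3 = 32)
  q = 1: r = 22, s = 1 − 1·(-1) = 2, t = -2 − 1·3 = -5  (check: 226·2 + 86·(-5) = 22)
  q = 1: r = 10, s = -1 − 1·2 = -3, t = 3 − 1·(-5) = 8  (check: 226·(-3) + 86·8 = 10)
  q = 2: r = 2, s = 2 − 2·(-3) = 8, t = -5 − 2·8 = -21  (check: 226·8 + 86·(-21) = 2)
The row with r = 2 (the gcd) gives the Bezout coefficients s = 8, t = -21.
Result: 226 · (8) + 86 · (-21) = 2.

gcd(226, 86) = 2; s = 8, t = -21 (check: 226·8 + 86·(-21) = 2).


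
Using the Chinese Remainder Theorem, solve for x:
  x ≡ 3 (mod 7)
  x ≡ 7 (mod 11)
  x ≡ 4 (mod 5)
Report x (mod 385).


Moduli 7, 11, 5 are pairwise coprime; by CRT there is a unique solution modulo M = 7 · 11 · 5 = 385.
Solve pairwise, accumulating the modulus:
  Start with x ≡ 3 (mod 7).
  Combine with x ≡ 7 (mod 11): since gcd(7, 11) = 1, we get a unique residue mod 77.
    Write x = 3 + 7·t and substitute into x ≡ 7 (mod 11): 7·t ≡ 7 − 3 = 4 (mod 11).
    The inverse of 7 mod 11 is 8 (since 7·8 = 56 = 5·11 + 1), so t ≡ 8·4 = 32 ≡ 10 (mod 11).
    Then x = 3 + 7·10 = 73, valid modulo lcm(7, 11) = 77: x ≡ 73 (mod 77).
  Combine with x ≡ 4 (mod 5): since gcd(77, 5) = 1, we get a unique residue mod 385.
    Write x = 73 + 77·t and substitute into x ≡ 4 (mod 5): 77·t ≡ 4 − 73 = -69 (mod 5).
    Reduce coefficients mod 5: 2·t ≡ 1 (mod 5).
    The inverse of 2 mod 5 is 3 (since 2·3 = 6 = 1·5 + 1), so t ≡ 3·1 = 3 ≡ 3 (mod 5).
    Then x = 73 + 77·3 = 304, valid modulo lcm(77, 5) = 385: x ≡ 304 (mod 385).
Verify: 304 mod 7 = 3 ✓, 304 mod 11 = 7 ✓, 304 mod 5 = 4 ✓.

x ≡ 304 (mod 385).


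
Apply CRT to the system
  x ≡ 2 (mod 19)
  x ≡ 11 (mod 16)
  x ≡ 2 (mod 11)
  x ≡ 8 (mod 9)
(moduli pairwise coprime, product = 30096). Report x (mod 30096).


Product of moduli M = 19 · 16 · 11 · 9 = 30096.
Merge one congruence at a time:
  Start: x ≡ 2 (mod 19).
  Combine with x ≡ 11 (mod 16); new modulus lcm = 304.
    Write x = 2 + 19·t and substitute into x ≡ 11 (mod 16): 19·t ≡ 11 − 2 = 9 (mod 16).
    Reduce coefficients mod 16: 3·t ≡ 9 (mod 16).
    The inverse of 3 mod 16 is 11 (since 3·11 = 33 = 2·16 + 1), so t ≡ 11·9 = 99 ≡ 3 (mod 16).
    Then x = 2 + 19·3 = 59, valid modulo lcm(19, 16) = 304: x ≡ 59 (mod 304).
  Combine with x ≡ 2 (mod 11); new modulus lcm = 3344.
    Write x = 59 + 304·t and substitute into x ≡ 2 (mod 11): 304·t ≡ 2 − 59 = -57 (mod 11).
    Reduce coefficients mod 11: 7·t ≡ 9 (mod 11).
    The inverse of 7 mod 11 is 8 (since 7·8 = 56 = 5·11 + 1), so t ≡ 8·9 = 72 ≡ 6 (mod 11).
    Then x = 59 + 304·6 = 1883, valid modulo lcm(304, 11) = 3344: x ≡ 1883 (mod 3344).
  Combine with x ≡ 8 (mod 9); new modulus lcm = 30096.
    Write x = 1883 + 3344·t and substitute into x ≡ 8 (mod 9): 3344·t ≡ 8 − 1883 = -1875 (mod 9).
    Reduce coefficients mod 9: 5·t ≡ 6 (mod 9).
    The inverse of 5 mod 9 is 2 (since 5·2 = 10 = 1·9 + 1), so t ≡ 2·6 = 12 ≡ 3 (mod 9).
    Then x = 1883 + 3344·3 = 11915, valid modulo lcm(3344, 9) = 30096: x ≡ 11915 (mod 30096).
Verify against each original: 11915 mod 19 = 2, 11915 mod 16 = 11, 11915 mod 11 = 2, 11915 mod 9 = 8.

x ≡ 11915 (mod 30096).


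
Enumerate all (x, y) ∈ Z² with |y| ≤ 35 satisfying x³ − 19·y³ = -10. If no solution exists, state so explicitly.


The equation is x³ - 19y³ = -10. For fixed y, x³ = 19·y³ − 10, so a solution requires the RHS to be a perfect cube.
Strategy: iterate y from -35 to 35, compute RHS = 19·y³ − 10, and check whether it is a (positive or negative) perfect cube.
Check small values of y:
  y = 0: RHS = -10 is not a perfect cube.
  y = 1: RHS = 9 is not a perfect cube.
  y = -1: RHS = -29 is not a perfect cube.
  y = 2: RHS = 142 is not a perfect cube.
  y = -2: RHS = -162 is not a perfect cube.
  y = 3: RHS = 503 is not a perfect cube.
  y = -3: RHS = -523 is not a perfect cube.
Continuing the search up to |y| = 35 finds no solutions either.
No (x, y) in the scanned range satisfies the equation.

No integer solutions with |y| ≤ 35.


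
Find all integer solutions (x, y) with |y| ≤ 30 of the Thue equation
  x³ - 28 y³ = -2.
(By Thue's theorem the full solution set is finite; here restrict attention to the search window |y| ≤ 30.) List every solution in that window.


The equation is x³ - 28y³ = -2. For fixed y, x³ = 28·y³ − 2, so a solution requires the RHS to be a perfect cube.
Strategy: iterate y from -30 to 30, compute RHS = 28·y³ − 2, and check whether it is a (positive or negative) perfect cube.
Check small values of y:
  y = 0: RHS = -2 is not a perfect cube.
  y = 1: RHS = 26 is not a perfect cube.
  y = -1: RHS = -30 is not a perfect cube.
  y = 2: RHS = 222 is not a perfect cube.
  y = -2: RHS = -226 is not a perfect cube.
  y = 3: RHS = 754 is not a perfect cube.
  y = -3: RHS = -758 is not a perfect cube.
Continuing the search up to |y| = 30 finds no solutions either.
No (x, y) in the scanned range satisfies the equation.

No integer solutions with |y| ≤ 30.


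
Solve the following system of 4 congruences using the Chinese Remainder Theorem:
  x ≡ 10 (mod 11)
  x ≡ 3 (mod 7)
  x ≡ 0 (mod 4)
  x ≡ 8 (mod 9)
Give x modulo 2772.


Product of moduli M = 11 · 7 · 4 · 9 = 2772.
Merge one congruence at a time:
  Start: x ≡ 10 (mod 11).
  Combine with x ≡ 3 (mod 7); new modulus lcm = 77.
    Write x = 10 + 11·t and substitute into x ≡ 3 (mod 7): 11·t ≡ 3 − 10 = -7 (mod 7).
    Reduce coefficients mod 7: 4·t ≡ 0 (mod 7).
    The inverse of 4 mod 7 is 2 (since 4·2 = 8 = 1·7 + 1), so t ≡ 2·0 = 0 ≡ 0 (mod 7).
    Then x = 10 + 11·0 = 10, valid modulo lcm(11, 7) = 77: x ≡ 10 (mod 77).
  Combine with x ≡ 0 (mod 4); new modulus lcm = 308.
    Write x = 10 + 77·t and substitute into x ≡ 0 (mod 4): 77·t ≡ 0 − 10 = -10 (mod 4).
    Reduce coefficients mod 4: 1·t ≡ 2 (mod 4).
    So t ≡ 2 (mod 4).
    Then x = 10 + 77·2 = 164, valid modulo lcm(77, 4) = 308: x ≡ 164 (mod 308).
  Combine with x ≡ 8 (mod 9); new modulus lcm = 2772.
    Write x = 164 + 308·t and substitute into x ≡ 8 (mod 9): 308·t ≡ 8 − 164 = -156 (mod 9).
    Reduce coefficients mod 9: 2·t ≡ 6 (mod 9).
    The inverse of 2 mod 9 is 5 (since 2·5 = 10 = 1·9 + 1), so t ≡ 5·6 = 30 ≡ 3 (mod 9).
    Then x = 164 + 308·3 = 1088, valid modulo lcm(308, 9) = 2772: x ≡ 1088 (mod 2772).
Verify against each original: 1088 mod 11 = 10, 1088 mod 7 = 3, 1088 mod 4 = 0, 1088 mod 9 = 8.

x ≡ 1088 (mod 2772).


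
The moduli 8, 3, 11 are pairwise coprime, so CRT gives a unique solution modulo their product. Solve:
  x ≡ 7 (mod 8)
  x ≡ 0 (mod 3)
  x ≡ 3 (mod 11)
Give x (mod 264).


Moduli 8, 3, 11 are pairwise coprime; by CRT there is a unique solution modulo M = 8 · 3 · 11 = 264.
Solve pairwise, accumulating the modulus:
  Start with x ≡ 7 (mod 8).
  Combine with x ≡ 0 (mod 3): since gcd(8, 3) = 1, we get a unique residue mod 24.
    Write x = 7 + 8·t and substitute into x ≡ 0 (mod 3): 8·t ≡ 0 − 7 = -7 (mod 3).
    Reduce coefficients mod 3: 2·t ≡ 2 (mod 3).
    The inverse of 2 mod 3 is 2 (since 2·2 = 4 = 1·3 + 1), so t ≡ 2·2 = 4 ≡ 1 (mod 3).
    Then x = 7 + 8·1 = 15, valid modulo lcm(8, 3) = 24: x ≡ 15 (mod 24).
  Combine with x ≡ 3 (mod 11): since gcd(24, 11) = 1, we get a unique residue mod 264.
    Write x = 15 + 24·t and substitute into x ≡ 3 (mod 11): 24·t ≡ 3 − 15 = -12 (mod 11).
    Reduce coefficients mod 11: 2·t ≡ 10 (mod 11).
    The inverse of 2 mod 11 is 6 (since 2·6 = 12 = 1·11 + 1), so t ≡ 6·10 = 60 ≡ 5 (mod 11).
    Then x = 15 + 24·5 = 135, valid modulo lcm(24, 11) = 264: x ≡ 135 (mod 264).
Verify: 135 mod 8 = 7 ✓, 135 mod 3 = 0 ✓, 135 mod 11 = 3 ✓.

x ≡ 135 (mod 264).


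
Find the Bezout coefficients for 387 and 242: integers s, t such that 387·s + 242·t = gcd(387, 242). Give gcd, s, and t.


Euclidean algorithm on (387, 242) — divide until remainder is 0:
  387 = 1 · 242 + 145
  242 = 1 · 145 + 97
  145 = 1 · 97 + 48
  97 = 2 · 48 + 1
  48 = 48 · 1 + 0
gcd(387, 242) = 1.
Track Bezout coefficients alongside the remainders: start with r₀ = 387 = a·1 + b·0 (s = 1, t = 0) and r₁ = 242 = a·0 + b·1 (s = 0, t = 1); each new remainder r_{k+1} = r_{k-1} − q_k·r_k inherits s_{k+1} = s_{k-1} − q_k·s_k, t_{k+1} = t_{k-1} − q_k·t_k, so r_k = a·s_k + b·t_k at every step:
  q = 1: r = 145, s = 1 − 1·0 = 1, t = 0 − 1·1 = -1  (check: 387·1 + 242·(-1) = 145)
  q = 1: r = 97, s = 0 − 1·1 = -1, t = 1 − 1·(-1) = 2  (check: 387·(-1) + 242·2 = 97)
  q = 1: r = 48, s = 1 − 1·(-1) = 2, t = -1 − 1·2 = -3  (check: 387·2 + 242·(-3) = 48)
  q = 2: r = 1, s = -1 − 2·2 = -5, t = 2 − 2·(-3) = 8  (check: 387·(-5) + 242·8 = 1)
The row with r = 1 (the gcd) gives the Bezout coefficients s = -5, t = 8.
Result: 387 · (-5) + 242 · (8) = 1.

gcd(387, 242) = 1; s = -5, t = 8 (check: 387·(-5) + 242·8 = 1).


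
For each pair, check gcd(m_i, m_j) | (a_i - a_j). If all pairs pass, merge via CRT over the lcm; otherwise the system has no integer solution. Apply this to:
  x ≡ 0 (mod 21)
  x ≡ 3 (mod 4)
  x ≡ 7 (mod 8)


Moduli 21, 4, 8 are not pairwise coprime, so CRT works modulo lcm(m_i) when all pairwise compatibility conditions hold.
Pairwise compatibility: gcd(m_i, m_j) must divide a_i - a_j for every pair.
Merge one congruence at a time:
  Start: x ≡ 0 (mod 21).
  Combine with x ≡ 3 (mod 4): gcd(21, 4) = 1; 3 - 0 = 3, which IS divisible by 1, so compatible.
    Write x = 0 + 21·t and substitute into x ≡ 3 (mod 4): 21·t ≡ 3 − 0 = 3 (mod 4).
    Reduce coefficients mod 4: 1·t ≡ 3 (mod 4).
    So t ≡ 3 (mod 4).
    Then x = 0 + 21·3 = 63, valid modulo lcm(21, 4) = 84: x ≡ 63 (mod 84).
  Combine with x ≡ 7 (mod 8): gcd(84, 8) = 4; 7 - 63 = -56, which IS divisible by 4, so compatible.
    Write x = 63 + 84·t and substitute into x ≡ 7 (mod 8): 84·t ≡ 7 − 63 = -56 (mod 8).
    Divide the congruence (and modulus) by g = 4: 21·t ≡ -14 (mod 2).
    Reduce coefficients mod 2: 1·t ≡ 0 (mod 2).
    So t ≡ 0 (mod 2).
    Then x = 63 + 84·0 = 63, valid modulo lcm(84, 8) = 168: x ≡ 63 (mod 168).
Verify: 63 mod 21 = 0, 63 mod 4 = 3, 63 mod 8 = 7.

x ≡ 63 (mod 168).


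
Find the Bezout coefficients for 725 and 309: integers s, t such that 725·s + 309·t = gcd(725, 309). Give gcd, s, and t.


Euclidean algorithm on (725, 309) — divide until remainder is 0:
  725 = 2 · 309 + 107
  309 = 2 · 107 + 95
  107 = 1 · 95 + 12
  95 = 7 · 12 + 11
  12 = 1 · 11 + 1
  11 = 11 · 1 + 0
gcd(725, 309) = 1.
Track Bezout coefficients alongside the remainders: start with r₀ = 725 = a·1 + b·0 (s = 1, t = 0) and r₁ = 309 = a·0 + b·1 (s = 0, t = 1); each new remainder r_{k+1} = r_{k-1} − q_k·r_k inherits s_{k+1} = s_{k-1} − q_k·s_k, t_{k+1} = t_{k-1} − q_k·t_k, so r_k = a·s_k + b·t_k at every step:
  q = 2: r = 107, s = 1 − 2·0 = 1, t = 0 − 2·1 = -2  (check: 725·1 + 309·(-2) = 107)
  q = 2: r = 95, s = 0 − 2·1 = -2, t = 1 − 2·(-2) = 5  (check: 725·(-2) + 309·5 = 95)
  q = 1: r = 12, s = 1 − 1·(-2) = 3, t = -2 − 1·5 = -7  (check: 725·3 + 309·(-7) = 12)
  q = 7: r = 11, s = -2 − 7·3 = -23, t = 5 − 7·(-7) = 54  (check: 725·(-23) + 309·54 = 11)
  q = 1: r = 1, s = 3 − 1·(-23) = 26, t = -7 − 1·54 = -61  (check: 725·26 + 309·(-61) = 1)
The row with r = 1 (the gcd) gives the Bezout coefficients s = 26, t = -61.
Result: 725 · (26) + 309 · (-61) = 1.

gcd(725, 309) = 1; s = 26, t = -61 (check: 725·26 + 309·(-61) = 1).


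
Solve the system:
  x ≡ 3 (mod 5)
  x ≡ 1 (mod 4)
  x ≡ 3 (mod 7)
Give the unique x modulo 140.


Moduli 5, 4, 7 are pairwise coprime; by CRT there is a unique solution modulo M = 5 · 4 · 7 = 140.
Solve pairwise, accumulating the modulus:
  Start with x ≡ 3 (mod 5).
  Combine with x ≡ 1 (mod 4): since gcd(5, 4) = 1, we get a unique residue mod 20.
    Write x = 3 + 5·t and substitute into x ≡ 1 (mod 4): 5·t ≡ 1 − 3 = -2 (mod 4).
    Reduce coefficients mod 4: 1·t ≡ 2 (mod 4).
    So t ≡ 2 (mod 4).
    Then x = 3 + 5·2 = 13, valid modulo lcm(5, 4) = 20: x ≡ 13 (mod 20).
  Combine with x ≡ 3 (mod 7): since gcd(20, 7) = 1, we get a unique residue mod 140.
    Write x = 13 + 20·t and substitute into x ≡ 3 (mod 7): 20·t ≡ 3 − 13 = -10 (mod 7).
    Reduce coefficients mod 7: 6·t ≡ 4 (mod 7).
    The inverse of 6 mod 7 is 6 (since 6·6 = 36 = 5·7 + 1), so t ≡ 6·4 = 24 ≡ 3 (mod 7).
    Then x = 13 + 20·3 = 73, valid modulo lcm(20, 7) = 140: x ≡ 73 (mod 140).
Verify: 73 mod 5 = 3 ✓, 73 mod 4 = 1 ✓, 73 mod 7 = 3 ✓.

x ≡ 73 (mod 140).


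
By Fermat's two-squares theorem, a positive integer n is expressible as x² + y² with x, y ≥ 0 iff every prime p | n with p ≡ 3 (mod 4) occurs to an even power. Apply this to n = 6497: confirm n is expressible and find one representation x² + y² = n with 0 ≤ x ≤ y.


Step 1: Factor n = 6497 = 73 · 89.
Step 2: Check the mod-4 condition on each prime factor: 73 ≡ 1 (mod 4), exponent 1; 89 ≡ 1 (mod 4), exponent 1.
All primes ≡ 3 (mod 4) appear to even exponent (or don't appear), so by the two-squares theorem n IS expressible as a sum of two squares.
Step 3: Build a representation. Here n = 73 · 89 is a product of primes ≡ 1 (mod 4). Each prime p ≡ 1 (mod 4) is itself a sum of two squares; find a² by testing p − a² for a perfect square:
  73: 73 − 1² = 72, 73 − 2² = 69, 73 − 3² = 64 = 8² ⇒ 73 = 3² + 8².
  89: 89 − 1² = 88, 89 − 2² = 85, 89 − 3² = 80, 89 − 4² = 73, 89 − 5² = 64 = 8² ⇒ 89 = 5² + 8².
  Combine using the Brahmagupta–Fibonacci identity (a² + b²)(c² + d²) = (ac − bd)² + (ad + bc)² = (ac + bd)² + (ad − bc)²:
  73 · 89 = 6497: from (3² + 8²)(5² + 8²), take (3·5 − 8·8, 3·8 + 8·5) = (15 − 64, 24 + 40) = (-49, 64); dropping signs (only squares matter) gives (49, 64); check 49² + 64² = 2401 + 4096 = 6497 ✓.
Step 4: Order so x ≤ y and verify: 49² + 64² = 2401 + 4096 = 6497 = n. ✓

n = 6497 = 49² + 64² (one valid representation with x ≤ y).


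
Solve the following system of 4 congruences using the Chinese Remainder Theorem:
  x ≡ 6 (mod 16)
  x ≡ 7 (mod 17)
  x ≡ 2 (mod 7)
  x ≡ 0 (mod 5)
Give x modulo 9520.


Product of moduli M = 16 · 17 · 7 · 5 = 9520.
Merge one congruence at a time:
  Start: x ≡ 6 (mod 16).
  Combine with x ≡ 7 (mod 17); new modulus lcm = 272.
    Write x = 6 + 16·t and substitute into x ≡ 7 (mod 17): 16·t ≡ 7 − 6 = 1 (mod 17).
    The inverse of 16 mod 17 is 16 (since 16·16 = 256 = 15·17 + 1), so t ≡ 16·1 = 16 ≡ 16 (mod 17).
    Then x = 6 + 16·16 = 262, valid modulo lcm(16, 17) = 272: x ≡ 262 (mod 272).
  Combine with x ≡ 2 (mod 7); new modulus lcm = 1904.
    Write x = 262 + 272·t and substitute into x ≡ 2 (mod 7): 272·t ≡ 2 − 262 = -260 (mod 7).
    Reduce coefficients mod 7: 6·t ≡ 6 (mod 7).
    The inverse of 6 mod 7 is 6 (since 6·6 = 36 = 5·7 + 1), so t ≡ 6·6 = 36 ≡ 1 (mod 7).
    Then x = 262 + 272·1 = 534, valid modulo lcm(272, 7) = 1904: x ≡ 534 (mod 1904).
  Combine with x ≡ 0 (mod 5); new modulus lcm = 9520.
    Write x = 534 + 1904·t and substitute into x ≡ 0 (mod 5): 1904·t ≡ 0 − 534 = -534 (mod 5).
    Reduce coefficients mod 5: 4·t ≡ 1 (mod 5).
    The inverse of 4 mod 5 is 4 (since 4·4 = 16 = 3·5 + 1), so t ≡ 4·1 = 4 ≡ 4 (mod 5).
    Then x = 534 + 1904·4 = 8150, valid modulo lcm(1904, 5) = 9520: x ≡ 8150 (mod 9520).
Verify against each original: 8150 mod 16 = 6, 8150 mod 17 = 7, 8150 mod 7 = 2, 8150 mod 5 = 0.

x ≡ 8150 (mod 9520).


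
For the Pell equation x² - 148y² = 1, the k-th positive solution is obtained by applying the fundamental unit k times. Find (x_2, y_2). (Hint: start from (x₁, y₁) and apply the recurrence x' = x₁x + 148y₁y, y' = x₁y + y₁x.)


Step 1: Find the fundamental solution (x₁, y₁) of x² - 148y² = 1.
  Expand √148 as a continued fraction. a₀ = ⌊√148⌋ = 12; iterate m_{k+1} = d_k·a_k − m_k, d_{k+1} = (148 − m_{k+1}²)/d_k, a_{k+1} = ⌊(a₀ + m_{k+1})/d_{k+1}⌋ (starting m₀ = 0, d₀ = 1), with convergents p_k = a_k·p_{k-1} + p_{k-2}, q_k = a_k·q_{k-1} + q_{k-2} (p₋₁ = 1, q₋₁ = 0):
  k = 0: a₀ = 12; p₀/q₀ = 12/1; p₀² − 148·q₀² = 144 − 148 = -4.
  k = 1: m = 12, d = 4, a = ⌊(12 + 12)/4⌋ = 6; p/q = (6·12 + 1)/(6·1 + 0) = 73/6; p² − 148·q² = 5329 − 5328 = 1.
  The first convergent with p² − 148·q² = 1 gives the fundamental solution (x₁, y₁) = (73, 6).
Step 2: Apply the recurrence (x_{n+1}, y_{n+1}) = (x₁x_n + 148y₁y_n, x₁y_n + y₁x_n) repeatedly.
  From (x_1, y_1) = (73, 6): x_2 = 73·73 + 148·6·6 = 10657; y_2 = 73·6 + 6·73 = 876.
Step 3: Verify x_2² - 148·y_2² = 113571649 - 113571648 = 1 (should be 1). ✓

(x_1, y_1) = (73, 6); (x_2, y_2) = (10657, 876).


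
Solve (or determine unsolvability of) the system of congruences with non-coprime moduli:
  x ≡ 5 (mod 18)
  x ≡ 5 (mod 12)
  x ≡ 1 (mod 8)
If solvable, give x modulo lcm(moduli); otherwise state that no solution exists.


Moduli 18, 12, 8 are not pairwise coprime, so CRT works modulo lcm(m_i) when all pairwise compatibility conditions hold.
Pairwise compatibility: gcd(m_i, m_j) must divide a_i - a_j for every pair.
Merge one congruence at a time:
  Start: x ≡ 5 (mod 18).
  Combine with x ≡ 5 (mod 12): gcd(18, 12) = 6; 5 - 5 = 0, which IS divisible by 6, so compatible.
    Write x = 5 + 18·t and substitute into x ≡ 5 (mod 12): 18·t ≡ 5 − 5 = 0 (mod 12).
    Divide the congruence (and modulus) by g = 6: 3·t ≡ 0 (mod 2).
    Reduce coefficients mod 2: 1·t ≡ 0 (mod 2).
    So t ≡ 0 (mod 2).
    Then x = 5 + 18·0 = 5, valid modulo lcm(18, 12) = 36: x ≡ 5 (mod 36).
  Combine with x ≡ 1 (mod 8): gcd(36, 8) = 4; 1 - 5 = -4, which IS divisible by 4, so compatible.
    Write x = 5 + 36·t and substitute into x ≡ 1 (mod 8): 36·t ≡ 1 − 5 = -4 (mod 8).
    Divide the congruence (and modulus) by g = 4: 9·t ≡ -1 (mod 2).
    Reduce coefficients mod 2: 1·t ≡ 1 (mod 2).
    So t ≡ 1 (mod 2).
    Then x = 5 + 36·1 = 41, valid modulo lcm(36, 8) = 72: x ≡ 41 (mod 72).
Verify: 41 mod 18 = 5, 41 mod 12 = 5, 41 mod 8 = 1.

x ≡ 41 (mod 72).


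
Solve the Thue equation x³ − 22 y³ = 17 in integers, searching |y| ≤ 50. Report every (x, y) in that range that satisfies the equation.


The equation is x³ - 22y³ = 17. For fixed y, x³ = 22·y³ + 17, so a solution requires the RHS to be a perfect cube.
Strategy: iterate y from -50 to 50, compute RHS = 22·y³ + 17, and check whether it is a (positive or negative) perfect cube.
Check small values of y:
  y = 0: RHS = 17 is not a perfect cube.
  y = 1: RHS = 39 is not a perfect cube.
  y = -1: RHS = -5 is not a perfect cube.
  y = 2: RHS = 193 is not a perfect cube.
  y = -2: RHS = -159 is not a perfect cube.
  y = 3: RHS = 611 is not a perfect cube.
  y = -3: RHS = -577 is not a perfect cube.
Continuing the search up to |y| = 50 finds no solutions either.
No (x, y) in the scanned range satisfies the equation.

No integer solutions with |y| ≤ 50.


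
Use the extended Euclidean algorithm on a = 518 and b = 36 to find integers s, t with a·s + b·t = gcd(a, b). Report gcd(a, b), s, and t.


Euclidean algorithm on (518, 36) — divide until remainder is 0:
  518 = 14 · 36 + 14
  36 = 2 · 14 + 8
  14 = 1 · 8 + 6
  8 = 1 · 6 + 2
  6 = 3 · 2 + 0
gcd(518, 36) = 2.
Track Bezout coefficients alongside the remainders: start with r₀ = 518 = a·1 + b·0 (s = 1, t = 0) and r₁ = 36 = a·0 + b·1 (s = 0, t = 1); each new remainder r_{k+1} = r_{k-1} − q_k·r_k inherits s_{k+1} = s_{k-1} − q_k·s_k, t_{k+1} = t_{k-1} − q_k·t_k, so r_k = a·s_k + b·t_k at every step:
  q = 14: r = 14, s = 1 − 14·0 = 1, t = 0 − 14·1 = -14  (check: 518·1 + 36·(-14) = 14)
  q = 2: r = 8, s = 0 − 2·1 = -2, t = 1 − 2·(-14) = 29  (check: 518·(-2) + 36·29 = 8)
  q = 1: r = 6, s = 1 − 1·(-2) = 3, t = -14 − 1·29 = -43  (check: 518·3 + 36·(-43) = 6)
  q = 1: r = 2, s = -2 − 1·3 = -5, t = 29 − 1·(-43) = 72  (check: 518·(-5) + 36·72 = 2)
The row with r = 2 (the gcd) gives the Bezout coefficients s = -5, t = 72.
Result: 518 · (-5) + 36 · (72) = 2.

gcd(518, 36) = 2; s = -5, t = 72 (check: 518·(-5) + 36·72 = 2).


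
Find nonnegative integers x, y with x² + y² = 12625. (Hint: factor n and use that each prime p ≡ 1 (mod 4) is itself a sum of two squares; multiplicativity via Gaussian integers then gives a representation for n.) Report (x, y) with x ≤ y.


Step 1: Factor n = 12625 = 5^3 · 101.
Step 2: Check the mod-4 condition on each prime factor: 5 ≡ 1 (mod 4), exponent 3; 101 ≡ 1 (mod 4), exponent 1.
All primes ≡ 3 (mod 4) appear to even exponent (or don't appear), so by the two-squares theorem n IS expressible as a sum of two squares.
Step 3: Build a representation. Group n = k² · m with k = 5 and m = 5 · 101 = 505 (a product of primes ≡ 1 (mod 4)); a representation of m scales to one of n via (k·x)² + (k·y)² = k²(x² + y²). Each prime p ≡ 1 (mod 4) is itself a sum of two squares; find a² by testing p − a² for a perfect square:
  5: 5 − 1² = 4 = 2² ⇒ 5 = 1² + 2².
  101: 101 − 1² = 100 = 10² ⇒ 101 = 1² + 10².
  Combine using the Brahmagupta–Fibonacci identity (a² + b²)(c² + d²) = (ac − bd)² + (ad + bc)² = (ac + bd)² + (ad − bc)²:
  5 · 101 = 505: from (1² + 2²)(1² + 10²), take (1·1 − 2·10, 1·10 + 2·1) = (1 − 20, 10 + 2) = (-19, 12); dropping signs (only squares matter) gives (19, 12); check 19² + 12² = 361 + 144 = 505 ✓.
  Scale by k = 5: (5·19, 5·12) = (95, 60).
Step 4: Order so x ≤ y and verify: 60² + 95² = 3600 + 9025 = 12625 = n. ✓

n = 12625 = 60² + 95² (one valid representation with x ≤ y).


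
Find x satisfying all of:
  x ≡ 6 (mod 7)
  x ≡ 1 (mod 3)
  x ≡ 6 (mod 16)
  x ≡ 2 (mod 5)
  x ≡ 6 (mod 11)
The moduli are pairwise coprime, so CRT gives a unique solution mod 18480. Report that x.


Product of moduli M = 7 · 3 · 16 · 5 · 11 = 18480.
Merge one congruence at a time:
  Start: x ≡ 6 (mod 7).
  Combine with x ≡ 1 (mod 3); new modulus lcm = 21.
    Write x = 6 + 7·t and substitute into x ≡ 1 (mod 3): 7·t ≡ 1 − 6 = -5 (mod 3).
    Reduce coefficients mod 3: 1·t ≡ 1 (mod 3).
    So t ≡ 1 (mod 3).
    Then x = 6 + 7·1 = 13, valid modulo lcm(7, 3) = 21: x ≡ 13 (mod 21).
  Combine with x ≡ 6 (mod 16); new modulus lcm = 336.
    Write x = 13 + 21·t and substitute into x ≡ 6 (mod 16): 21·t ≡ 6 − 13 = -7 (mod 16).
    Reduce coefficients mod 16: 5·t ≡ 9 (mod 16).
    The inverse of 5 mod 16 is 13 (since 5·13 = 65 = 4·16 + 1), so t ≡ 13·9 = 117 ≡ 5 (mod 16).
    Then x = 13 + 21·5 = 118, valid modulo lcm(21, 16) = 336: x ≡ 118 (mod 336).
  Combine with x ≡ 2 (mod 5); new modulus lcm = 1680.
    Write x = 118 + 336·t and substitute into x ≡ 2 (mod 5): 336·t ≡ 2 − 118 = -116 (mod 5).
    Reduce coefficients mod 5: 1·t ≡ 4 (mod 5).
    So t ≡ 4 (mod 5).
    Then x = 118 + 336·4 = 1462, valid modulo lcm(336, 5) = 1680: x ≡ 1462 (mod 1680).
  Combine with x ≡ 6 (mod 11); new modulus lcm = 18480.
    Write x = 1462 + 1680·t and substitute into x ≡ 6 (mod 11): 1680·t ≡ 6 − 1462 = -1456 (mod 11).
    Reduce coefficients mod 11: 8·t ≡ 7 (mod 11).
    The inverse of 8 mod 11 is 7 (since 8·7 = 56 = 5·11 + 1), so t ≡ 7·7 = 49 ≡ 5 (mod 11).
    Then x = 1462 + 1680·5 = 9862, valid modulo lcm(1680, 11) = 18480: x ≡ 9862 (mod 18480).
Verify against each original: 9862 mod 7 = 6, 9862 mod 3 = 1, 9862 mod 16 = 6, 9862 mod 5 = 2, 9862 mod 11 = 6.

x ≡ 9862 (mod 18480).


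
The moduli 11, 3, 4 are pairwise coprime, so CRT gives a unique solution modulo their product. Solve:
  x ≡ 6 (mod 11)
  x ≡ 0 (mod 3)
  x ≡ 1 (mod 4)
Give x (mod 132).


Moduli 11, 3, 4 are pairwise coprime; by CRT there is a unique solution modulo M = 11 · 3 · 4 = 132.
Solve pairwise, accumulating the modulus:
  Start with x ≡ 6 (mod 11).
  Combine with x ≡ 0 (mod 3): since gcd(11, 3) = 1, we get a unique residue mod 33.
    Write x = 6 + 11·t and substitute into x ≡ 0 (mod 3): 11·t ≡ 0 − 6 = -6 (mod 3).
    Reduce coefficients mod 3: 2·t ≡ 0 (mod 3).
    The inverse of 2 mod 3 is 2 (since 2·2 = 4 = 1·3 + 1), so t ≡ 2·0 = 0 ≡ 0 (mod 3).
    Then x = 6 + 11·0 = 6, valid modulo lcm(11, 3) = 33: x ≡ 6 (mod 33).
  Combine with x ≡ 1 (mod 4): since gcd(33, 4) = 1, we get a unique residue mod 132.
    Write x = 6 + 33·t and substitute into x ≡ 1 (mod 4): 33·t ≡ 1 − 6 = -5 (mod 4).
    Reduce coefficients mod 4: 1·t ≡ 3 (mod 4).
    So t ≡ 3 (mod 4).
    Then x = 6 + 33·3 = 105, valid modulo lcm(33, 4) = 132: x ≡ 105 (mod 132).
Verify: 105 mod 11 = 6 ✓, 105 mod 3 = 0 ✓, 105 mod 4 = 1 ✓.

x ≡ 105 (mod 132).


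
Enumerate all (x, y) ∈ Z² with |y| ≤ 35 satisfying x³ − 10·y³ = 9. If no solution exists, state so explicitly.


The equation is x³ - 10y³ = 9. For fixed y, x³ = 10·y³ + 9, so a solution requires the RHS to be a perfect cube.
Strategy: iterate y from -35 to 35, compute RHS = 10·y³ + 9, and check whether it is a (positive or negative) perfect cube.
Check small values of y:
  y = 0: RHS = 9 is not a perfect cube.
  y = 1: RHS = 19 is not a perfect cube.
  y = -1: RHS = -1 = (-1)³ ⇒ x = -1 works.
  y = 2: RHS = 89 is not a perfect cube.
  y = -2: RHS = -71 is not a perfect cube.
  y = 3: RHS = 279 is not a perfect cube.
  y = -3: RHS = -261 is not a perfect cube.
Continuing the search up to |y| = 35 finds no further solutions beyond those listed.
Collected solutions: (-1, -1).

Solutions (with |y| ≤ 35): (-1, -1).


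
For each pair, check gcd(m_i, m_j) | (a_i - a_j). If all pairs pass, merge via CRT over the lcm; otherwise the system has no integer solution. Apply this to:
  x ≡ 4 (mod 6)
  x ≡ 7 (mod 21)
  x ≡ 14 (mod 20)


Moduli 6, 21, 20 are not pairwise coprime, so CRT works modulo lcm(m_i) when all pairwise compatibility conditions hold.
Pairwise compatibility: gcd(m_i, m_j) must divide a_i - a_j for every pair.
Merge one congruence at a time:
  Start: x ≡ 4 (mod 6).
  Combine with x ≡ 7 (mod 21): gcd(6, 21) = 3; 7 - 4 = 3, which IS divisible by 3, so compatible.
    Write x = 4 + 6·t and substitute into x ≡ 7 (mod 21): 6·t ≡ 7 − 4 = 3 (mod 21).
    Divide the congruence (and modulus) by g = 3: 2·t ≡ 1 (mod 7).
    The inverse of 2 mod 7 is 4 (since 2·4 = 8 = 1·7 + 1), so t ≡ 4·1 = 4 ≡ 4 (mod 7).
    Then x = 4 + 6·4 = 28, valid modulo lcm(6, 21) = 42: x ≡ 28 (mod 42).
  Combine with x ≡ 14 (mod 20): gcd(42, 20) = 2; 14 - 28 = -14, which IS divisible by 2, so compatible.
    Write x = 28 + 42·t and substitute into x ≡ 14 (mod 20): 42·t ≡ 14 − 28 = -14 (mod 20).
    Divide the congruence (and modulus) by g = 2: 21·t ≡ -7 (mod 10).
    Reduce coefficients mod 10: 1·t ≡ 3 (mod 10).
    So t ≡ 3 (mod 10).
    Then x = 28 + 42·3 = 154, valid modulo lcm(42, 20) = 420: x ≡ 154 (mod 420).
Verify: 154 mod 6 = 4, 154 mod 21 = 7, 154 mod 20 = 14.

x ≡ 154 (mod 420).


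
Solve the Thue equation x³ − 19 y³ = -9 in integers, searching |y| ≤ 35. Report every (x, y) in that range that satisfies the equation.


The equation is x³ - 19y³ = -9. For fixed y, x³ = 19·y³ − 9, so a solution requires the RHS to be a perfect cube.
Strategy: iterate y from -35 to 35, compute RHS = 19·y³ − 9, and check whether it is a (positive or negative) perfect cube.
Check small values of y:
  y = 0: RHS = -9 is not a perfect cube.
  y = 1: RHS = 10 is not a perfect cube.
  y = -1: RHS = -28 is not a perfect cube.
  y = 2: RHS = 143 is not a perfect cube.
  y = -2: RHS = -161 is not a perfect cube.
  y = 3: RHS = 504 is not a perfect cube.
  y = -3: RHS = -522 is not a perfect cube.
Continuing the search up to |y| = 35 finds no solutions either.
No (x, y) in the scanned range satisfies the equation.

No integer solutions with |y| ≤ 35.


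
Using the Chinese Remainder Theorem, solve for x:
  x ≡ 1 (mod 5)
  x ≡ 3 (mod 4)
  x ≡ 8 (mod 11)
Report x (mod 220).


Moduli 5, 4, 11 are pairwise coprime; by CRT there is a unique solution modulo M = 5 · 4 · 11 = 220.
Solve pairwise, accumulating the modulus:
  Start with x ≡ 1 (mod 5).
  Combine with x ≡ 3 (mod 4): since gcd(5, 4) = 1, we get a unique residue mod 20.
    Write x = 1 + 5·t and substitute into x ≡ 3 (mod 4): 5·t ≡ 3 − 1 = 2 (mod 4).
    Reduce coefficients mod 4: 1·t ≡ 2 (mod 4).
    So t ≡ 2 (mod 4).
    Then x = 1 + 5·2 = 11, valid modulo lcm(5, 4) = 20: x ≡ 11 (mod 20).
  Combine with x ≡ 8 (mod 11): since gcd(20, 11) = 1, we get a unique residue mod 220.
    Write x = 11 + 20·t and substitute into x ≡ 8 (mod 11): 20·t ≡ 8 − 11 = -3 (mod 11).
    Reduce coefficients mod 11: 9·t ≡ 8 (mod 11).
    The inverse of 9 mod 11 is 5 (since 9·5 = 45 = 4·11 + 1), so t ≡ 5·8 = 40 ≡ 7 (mod 11).
    Then x = 11 + 20·7 = 151, valid modulo lcm(20, 11) = 220: x ≡ 151 (mod 220).
Verify: 151 mod 5 = 1 ✓, 151 mod 4 = 3 ✓, 151 mod 11 = 8 ✓.

x ≡ 151 (mod 220).


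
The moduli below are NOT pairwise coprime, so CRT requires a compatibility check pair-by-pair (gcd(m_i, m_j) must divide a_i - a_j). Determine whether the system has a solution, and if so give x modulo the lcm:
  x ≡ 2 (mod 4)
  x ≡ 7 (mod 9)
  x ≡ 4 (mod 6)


Moduli 4, 9, 6 are not pairwise coprime, so CRT works modulo lcm(m_i) when all pairwise compatibility conditions hold.
Pairwise compatibility: gcd(m_i, m_j) must divide a_i - a_j for every pair.
Merge one congruence at a time:
  Start: x ≡ 2 (mod 4).
  Combine with x ≡ 7 (mod 9): gcd(4, 9) = 1; 7 - 2 = 5, which IS divisible by 1, so compatible.
    Write x = 2 + 4·t and substitute into x ≡ 7 (mod 9): 4·t ≡ 7 − 2 = 5 (mod 9).
    The inverse of 4 mod 9 is 7 (since 4·7 = 28 = 3·9 + 1), so t ≡ 7·5 = 35 ≡ 8 (mod 9).
    Then x = 2 + 4·8 = 34, valid modulo lcm(4, 9) = 36: x ≡ 34 (mod 36).
  Combine with x ≡ 4 (mod 6): gcd(36, 6) = 6; 4 - 34 = -30, which IS divisible by 6, so compatible.
    Write x = 34 + 36·t and substitute into x ≡ 4 (mod 6): 36·t ≡ 4 − 34 = -30 (mod 6).
    Divide the congruence (and modulus) by g = 6: 6·t ≡ -5 (mod 1).
    Modulo 1 every t works; take t = 0.
    Then x = 34 + 36·0 = 34, valid modulo lcm(36, 6) = 36: x ≡ 34 (mod 36).
Verify: 34 mod 4 = 2, 34 mod 9 = 7, 34 mod 6 = 4.

x ≡ 34 (mod 36).


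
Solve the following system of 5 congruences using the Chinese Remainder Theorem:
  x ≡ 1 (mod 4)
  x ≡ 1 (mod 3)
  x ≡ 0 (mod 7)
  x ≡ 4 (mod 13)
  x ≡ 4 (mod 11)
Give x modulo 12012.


Product of moduli M = 4 · 3 · 7 · 13 · 11 = 12012.
Merge one congruence at a time:
  Start: x ≡ 1 (mod 4).
  Combine with x ≡ 1 (mod 3); new modulus lcm = 12.
    Write x = 1 + 4·t and substitute into x ≡ 1 (mod 3): 4·t ≡ 1 − 1 = 0 (mod 3).
    Reduce coefficients mod 3: 1·t ≡ 0 (mod 3).
    So t ≡ 0 (mod 3).
    Then x = 1 + 4·0 = 1, valid modulo lcm(4, 3) = 12: x ≡ 1 (mod 12).
  Combine with x ≡ 0 (mod 7); new modulus lcm = 84.
    Write x = 1 + 12·t and substitute into x ≡ 0 (mod 7): 12·t ≡ 0 − 1 = -1 (mod 7).
    Reduce coefficients mod 7: 5·t ≡ 6 (mod 7).
    The inverse of 5 mod 7 is 3 (since 5·3 = 15 = 2·7 + 1), so t ≡ 3·6 = 18 ≡ 4 (mod 7).
    Then x = 1 + 12·4 = 49, valid modulo lcm(12, 7) = 84: x ≡ 49 (mod 84).
  Combine with x ≡ 4 (mod 13); new modulus lcm = 1092.
    Write x = 49 + 84·t and substitute into x ≡ 4 (mod 13): 84·t ≡ 4 − 49 = -45 (mod 13).
    Reduce coefficients mod 13: 6·t ≡ 7 (mod 13).
    The inverse of 6 mod 13 is 11 (since 6·11 = 66 = 5·13 + 1), so t ≡ 11·7 = 77 ≡ 12 (mod 13).
    Then x = 49 + 84·12 = 1057, valid modulo lcm(84, 13) = 1092: x ≡ 1057 (mod 1092).
  Combine with x ≡ 4 (mod 11); new modulus lcm = 12012.
    Write x = 1057 + 1092·t and substitute into x ≡ 4 (mod 11): 1092·t ≡ 4 − 1057 = -1053 (mod 11).
    Reduce coefficients mod 11: 3·t ≡ 3 (mod 11).
    The inverse of 3 mod 11 is 4 (since 3·4 = 12 = 1·11 + 1), so t ≡ 4·3 = 12 ≡ 1 (mod 11).
    Then x = 1057 + 1092·1 = 2149, valid modulo lcm(1092, 11) = 12012: x ≡ 2149 (mod 12012).
Verify against each original: 2149 mod 4 = 1, 2149 mod 3 = 1, 2149 mod 7 = 0, 2149 mod 13 = 4, 2149 mod 11 = 4.

x ≡ 2149 (mod 12012).


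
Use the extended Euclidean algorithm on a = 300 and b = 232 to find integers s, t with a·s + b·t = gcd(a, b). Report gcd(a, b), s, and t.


Euclidean algorithm on (300, 232) — divide until remainder is 0:
  300 = 1 · 232 + 68
  232 = 3 · 68 + 28
  68 = 2 · 28 + 12
  28 = 2 · 12 + 4
  12 = 3 · 4 + 0
gcd(300, 232) = 4.
Track Bezout coefficients alongside the remainders: start with r₀ = 300 = a·1 + b·0 (s = 1, t = 0) and r₁ = 232 = a·0 + b·1 (s = 0, t = 1); each new remainder r_{k+1} = r_{k-1} − q_k·r_k inherits s_{k+1} = s_{k-1} − q_k·s_k, t_{k+1} = t_{k-1} − q_k·t_k, so r_k = a·s_k + b·t_k at every step:
  q = 1: r = 68, s = 1 − 1·0 = 1, t = 0 − 1·1 = -1  (check: 300·1 + 232·(-1) = 68)
  q = 3: r = 28, s = 0 − 3·1 = -3, t = 1 − 3·(-1) = 4  (check: 300·(-3) + 232·4 = 28)
  q = 2: r = 12, s = 1 − 2·(-3) = 7, t = -1 − 2·4 = -9  (check: 300·7 + 232·(-9) = 12)
  q = 2: r = 4, s = -3 − 2·7 = -17, t = 4 − 2·(-9) = 22  (check: 300·(-17) + 232·22 = 4)
The row with r = 4 (the gcd) gives the Bezout coefficients s = -17, t = 22.
Result: 300 · (-17) + 232 · (22) = 4.

gcd(300, 232) = 4; s = -17, t = 22 (check: 300·(-17) + 232·22 = 4).


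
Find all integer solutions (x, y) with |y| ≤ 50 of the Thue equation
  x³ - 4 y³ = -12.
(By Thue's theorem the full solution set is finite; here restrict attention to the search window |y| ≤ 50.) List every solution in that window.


The equation is x³ - 4y³ = -12. For fixed y, x³ = 4·y³ − 12, so a solution requires the RHS to be a perfect cube.
Strategy: iterate y from -50 to 50, compute RHS = 4·y³ − 12, and check whether it is a (positive or negative) perfect cube.
Check small values of y:
  y = 0: RHS = -12 is not a perfect cube.
  y = 1: RHS = -8 = (-2)³ ⇒ x = -2 works.
  y = -1: RHS = -16 is not a perfect cube.
  y = 2: RHS = 20 is not a perfect cube.
  y = -2: RHS = -44 is not a perfect cube.
  y = 3: RHS = 96 is not a perfect cube.
  y = -3: RHS = -120 is not a perfect cube.
Continuing, at y = -5: RHS = -512 = (-8)³ ⇒ x = -8 works.
Searching the remaining y in |y| ≤ 50 finds no further solutions.
Collected solutions: (-2, 1), (-8, -5).

Solutions (with |y| ≤ 50): (-2, 1), (-8, -5).


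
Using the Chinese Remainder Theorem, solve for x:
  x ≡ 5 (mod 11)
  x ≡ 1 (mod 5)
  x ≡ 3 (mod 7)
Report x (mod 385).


Moduli 11, 5, 7 are pairwise coprime; by CRT there is a unique solution modulo M = 11 · 5 · 7 = 385.
Solve pairwise, accumulating the modulus:
  Start with x ≡ 5 (mod 11).
  Combine with x ≡ 1 (mod 5): since gcd(11, 5) = 1, we get a unique residue mod 55.
    Write x = 5 + 11·t and substitute into x ≡ 1 (mod 5): 11·t ≡ 1 − 5 = -4 (mod 5).
    Reduce coefficients mod 5: 1·t ≡ 1 (mod 5).
    So t ≡ 1 (mod 5).
    Then x = 5 + 11·1 = 16, valid modulo lcm(11, 5) = 55: x ≡ 16 (mod 55).
  Combine with x ≡ 3 (mod 7): since gcd(55, 7) = 1, we get a unique residue mod 385.
    Write x = 16 + 55·t and substitute into x ≡ 3 (mod 7): 55·t ≡ 3 − 16 = -13 (mod 7).
    Reduce coefficients mod 7: 6·t ≡ 1 (mod 7).
    The inverse of 6 mod 7 is 6 (since 6·6 = 36 = 5·7 + 1), so t ≡ 6·1 = 6 ≡ 6 (mod 7).
    Then x = 16 + 55·6 = 346, valid modulo lcm(55, 7) = 385: x ≡ 346 (mod 385).
Verify: 346 mod 11 = 5 ✓, 346 mod 5 = 1 ✓, 346 mod 7 = 3 ✓.

x ≡ 346 (mod 385).


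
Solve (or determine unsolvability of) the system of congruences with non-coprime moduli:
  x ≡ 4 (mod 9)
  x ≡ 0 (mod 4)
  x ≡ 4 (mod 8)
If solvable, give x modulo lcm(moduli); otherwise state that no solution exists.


Moduli 9, 4, 8 are not pairwise coprime, so CRT works modulo lcm(m_i) when all pairwise compatibility conditions hold.
Pairwise compatibility: gcd(m_i, m_j) must divide a_i - a_j for every pair.
Merge one congruence at a time:
  Start: x ≡ 4 (mod 9).
  Combine with x ≡ 0 (mod 4): gcd(9, 4) = 1; 0 - 4 = -4, which IS divisible by 1, so compatible.
    Write x = 4 + 9·t and substitute into x ≡ 0 (mod 4): 9·t ≡ 0 − 4 = -4 (mod 4).
    Reduce coefficients mod 4: 1·t ≡ 0 (mod 4).
    So t ≡ 0 (mod 4).
    Then x = 4 + 9·0 = 4, valid modulo lcm(9, 4) = 36: x ≡ 4 (mod 36).
  Combine with x ≡ 4 (mod 8): gcd(36, 8) = 4; 4 - 4 = 0, which IS divisible by 4, so compatible.
    Write x = 4 + 36·t and substitute into x ≡ 4 (mod 8): 36·t ≡ 4 − 4 = 0 (mod 8).
    Divide the congruence (and modulus) by g = 4: 9·t ≡ 0 (mod 2).
    Reduce coefficients mod 2: 1·t ≡ 0 (mod 2).
    So t ≡ 0 (mod 2).
    Then x = 4 + 36·0 = 4, valid modulo lcm(36, 8) = 72: x ≡ 4 (mod 72).
Verify: 4 mod 9 = 4, 4 mod 4 = 0, 4 mod 8 = 4.

x ≡ 4 (mod 72).


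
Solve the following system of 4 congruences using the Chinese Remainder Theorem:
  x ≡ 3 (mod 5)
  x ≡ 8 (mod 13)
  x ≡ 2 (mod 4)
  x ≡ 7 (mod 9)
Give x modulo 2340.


Product of moduli M = 5 · 13 · 4 · 9 = 2340.
Merge one congruence at a time:
  Start: x ≡ 3 (mod 5).
  Combine with x ≡ 8 (mod 13); new modulus lcm = 65.
    Write x = 3 + 5·t and substitute into x ≡ 8 (mod 13): 5·t ≡ 8 − 3 = 5 (mod 13).
    The inverse of 5 mod 13 is 8 (since 5·8 = 40 = 3·13 + 1), so t ≡ 8·5 = 40 ≡ 1 (mod 13).
    Then x = 3 + 5·1 = 8, valid modulo lcm(5, 13) = 65: x ≡ 8 (mod 65).
  Combine with x ≡ 2 (mod 4); new modulus lcm = 260.
    Write x = 8 + 65·t and substitute into x ≡ 2 (mod 4): 65·t ≡ 2 − 8 = -6 (mod 4).
    Reduce coefficients mod 4: 1·t ≡ 2 (mod 4).
    So t ≡ 2 (mod 4).
    Then x = 8 + 65·2 = 138, valid modulo lcm(65, 4) = 260: x ≡ 138 (mod 260).
  Combine with x ≡ 7 (mod 9); new modulus lcm = 2340.
    Write x = 138 + 260·t and substitute into x ≡ 7 (mod 9): 260·t ≡ 7 − 138 = -131 (mod 9).
    Reduce coefficients mod 9: 8·t ≡ 4 (mod 9).
    The inverse of 8 mod 9 is 8 (since 8·8 = 64 = 7·9 + 1), so t ≡ 8·4 = 32 ≡ 5 (mod 9).
    Then x = 138 + 260·5 = 1438, valid modulo lcm(260, 9) = 2340: x ≡ 1438 (mod 2340).
Verify against each original: 1438 mod 5 = 3, 1438 mod 13 = 8, 1438 mod 4 = 2, 1438 mod 9 = 7.

x ≡ 1438 (mod 2340).
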